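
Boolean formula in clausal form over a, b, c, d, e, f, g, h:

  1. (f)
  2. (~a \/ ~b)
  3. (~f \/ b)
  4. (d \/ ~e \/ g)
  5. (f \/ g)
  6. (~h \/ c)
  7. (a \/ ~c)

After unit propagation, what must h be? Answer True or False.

Unit clause (f) sets f = True.
(b \/ ~f): since f = True, the clause reduces to (b). b = True.
In (~a \/ ~b), ~b is now false; ~a must hold, so a = False.
In (~c \/ a), a is now false; ~c must hold, so c = False.
(c \/ ~h) with c = False leaves only ~h, so h = False.

False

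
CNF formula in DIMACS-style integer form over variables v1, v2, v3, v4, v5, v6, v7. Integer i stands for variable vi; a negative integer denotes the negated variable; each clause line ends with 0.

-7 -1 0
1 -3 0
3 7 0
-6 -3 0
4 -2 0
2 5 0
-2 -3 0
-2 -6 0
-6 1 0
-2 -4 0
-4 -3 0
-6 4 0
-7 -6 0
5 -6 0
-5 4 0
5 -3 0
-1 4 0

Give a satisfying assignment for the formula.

v6 occurs only negated in the remaining clauses — set v6 = False.
Branch on v1: take v1 = False.
  then v3 is forced to False.
  then v7 is forced to True.
Set v2 = False and propagate.
  then v5 is forced to True.
  then v4 is forced to True.
Check each clause:
  1. (!v1 || !v7) — !v1 is true.
  2. (!v3 || v1) — !v3 is true.
  3. (v7 || v3) — v7 is true.
  4. (!v3 || !v6) — !v6 is true.
  5. (!v2 || v4) — v4 is true.
  6. (v5 || v2) — v5 is true.
  7. (!v2 || !v3) — !v3 is true.
  8. (!v2 || !v6) — !v6 is true.
  9. (v1 || !v6) — !v6 is true.
  10. (!v2 || !v4) — !v2 is true.
  11. (!v3 || !v4) — !v3 is true.
  12. (!v6 || v4) — !v6 is true.
  13. (!v7 || !v6) — !v6 is true.
  14. (v5 || !v6) — !v6 is true.
  15. (!v5 || v4) — v4 is true.
  16. (v5 || !v3) — v5 is true.
  17. (v4 || !v1) — v4 is true.

v1=0  v2=0  v3=0  v4=1  v5=1  v6=0  v7=1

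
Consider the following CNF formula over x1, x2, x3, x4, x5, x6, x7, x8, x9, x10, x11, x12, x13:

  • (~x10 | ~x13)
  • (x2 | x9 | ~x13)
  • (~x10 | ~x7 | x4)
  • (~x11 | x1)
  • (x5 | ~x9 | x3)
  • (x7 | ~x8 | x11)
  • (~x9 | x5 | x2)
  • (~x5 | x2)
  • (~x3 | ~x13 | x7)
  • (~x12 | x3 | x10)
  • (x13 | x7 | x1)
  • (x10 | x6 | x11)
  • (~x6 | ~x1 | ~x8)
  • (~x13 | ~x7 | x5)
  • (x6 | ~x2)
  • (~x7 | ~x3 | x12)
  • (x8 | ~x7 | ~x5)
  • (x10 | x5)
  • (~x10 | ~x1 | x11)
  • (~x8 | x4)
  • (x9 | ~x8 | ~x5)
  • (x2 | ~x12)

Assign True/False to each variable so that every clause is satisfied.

x1=True, x2=False, x3=False, x4=True, x5=False, x6=False, x7=True, x8=False, x9=False, x10=True, x11=True, x12=False, x13=False

Check each clause:
  1. (~x10 | ~x13) — ~x13 is true.
  2. (x9 | ~x13 | x2) — ~x13 is true.
  3. (~x7 | ~x10 | x4) — x4 is true.
  4. (x1 | ~x11) — x1 is true.
  5. (x3 | x5 | ~x9) — ~x9 is true.
  6. (x7 | x11 | ~x8) — ~x8 is true.
  7. (~x9 | x5 | x2) — ~x9 is true.
  8. (x2 | ~x5) — ~x5 is true.
  9. (~x3 | ~x13 | x7) — ~x13 is true.
  10. (x3 | x10 | ~x12) — x10 is true.
  11. (x1 | x13 | x7) — x1 is true.
  12. (x10 | x6 | x11) — x10 is true.
  13. (~x1 | ~x8 | ~x6) — ~x8 is true.
  14. (x5 | ~x7 | ~x13) — ~x13 is true.
  15. (~x2 | x6) — ~x2 is true.
  16. (~x3 | x12 | ~x7) — ~x3 is true.
  17. (~x5 | ~x7 | x8) — ~x5 is true.
  18. (x10 | x5) — x10 is true.
  19. (~x1 | x11 | ~x10) — x11 is true.
  20. (x4 | ~x8) — ~x8 is true.
  21. (~x8 | x9 | ~x5) — ~x8 is true.
  22. (x2 | ~x12) — ~x12 is true.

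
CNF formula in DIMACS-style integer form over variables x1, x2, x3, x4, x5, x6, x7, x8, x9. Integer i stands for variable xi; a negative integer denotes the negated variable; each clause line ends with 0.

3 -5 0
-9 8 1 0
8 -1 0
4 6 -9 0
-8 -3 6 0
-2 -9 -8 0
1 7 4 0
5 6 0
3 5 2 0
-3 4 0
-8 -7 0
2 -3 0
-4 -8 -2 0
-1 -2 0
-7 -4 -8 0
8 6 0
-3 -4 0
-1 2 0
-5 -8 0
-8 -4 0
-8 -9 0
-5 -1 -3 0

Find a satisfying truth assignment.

x1=False, x2=True, x3=False, x4=True, x5=False, x6=True, x7=False, x8=False, x9=False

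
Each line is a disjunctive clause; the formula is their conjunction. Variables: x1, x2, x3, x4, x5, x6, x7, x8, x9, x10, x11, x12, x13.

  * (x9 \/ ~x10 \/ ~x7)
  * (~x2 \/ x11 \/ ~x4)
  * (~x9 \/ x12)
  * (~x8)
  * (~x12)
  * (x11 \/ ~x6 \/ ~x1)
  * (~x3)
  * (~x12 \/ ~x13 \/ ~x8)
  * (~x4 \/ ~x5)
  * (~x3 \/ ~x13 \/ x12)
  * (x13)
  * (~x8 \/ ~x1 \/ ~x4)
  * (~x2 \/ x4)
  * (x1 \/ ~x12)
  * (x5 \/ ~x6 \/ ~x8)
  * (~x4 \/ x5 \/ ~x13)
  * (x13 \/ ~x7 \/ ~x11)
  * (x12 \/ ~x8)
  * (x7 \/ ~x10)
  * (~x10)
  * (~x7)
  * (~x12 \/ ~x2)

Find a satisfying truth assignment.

x1 = F, x2 = F, x3 = F, x4 = F, x5 = F, x6 = T, x7 = F, x8 = F, x9 = F, x10 = F, x11 = F, x12 = F, x13 = T

Check each clause:
  1. (~x10 \/ ~x7 \/ x9) — ~x7 is true.
  2. (x11 \/ ~x2 \/ ~x4) — ~x4 is true.
  3. (~x9 \/ x12) — ~x9 is true.
  4. (~x8) — ~x8 is true.
  5. (~x12) — ~x12 is true.
  6. (x11 \/ ~x6 \/ ~x1) — ~x1 is true.
  7. (~x3) — ~x3 is true.
  8. (~x12 \/ ~x13 \/ ~x8) — ~x8 is true.
  9. (~x4 \/ ~x5) — ~x5 is true.
  10. (~x3 \/ ~x13 \/ x12) — ~x3 is true.
  11. (x13) — x13 is true.
  12. (~x8 \/ ~x4 \/ ~x1) — ~x8 is true.
  13. (~x2 \/ x4) — ~x2 is true.
  14. (~x12 \/ x1) — ~x12 is true.
  15. (~x8 \/ x5 \/ ~x6) — ~x8 is true.
  16. (~x13 \/ x5 \/ ~x4) — ~x4 is true.
  17. (~x7 \/ ~x11 \/ x13) — ~x11 is true.
  18. (~x8 \/ x12) — ~x8 is true.
  19. (~x10 \/ x7) — ~x10 is true.
  20. (~x10) — ~x10 is true.
  21. (~x7) — ~x7 is true.
  22. (~x2 \/ ~x12) — ~x12 is true.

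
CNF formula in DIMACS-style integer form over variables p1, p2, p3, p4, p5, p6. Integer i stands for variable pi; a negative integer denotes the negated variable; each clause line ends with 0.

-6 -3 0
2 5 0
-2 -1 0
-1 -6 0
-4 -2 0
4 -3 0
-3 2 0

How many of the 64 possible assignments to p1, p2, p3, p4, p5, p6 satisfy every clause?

10

Split on p2, then p3.
  p2=T, p3=T: a clause becomes empty — 0.
  p2=T, p3=F: remaining (p1,p4,p5,p6) ∈ {(F,F,F,F); (F,F,F,T); (F,F,T,F); (F,F,T,T)} — 4.
  p2=F, p3=T: a clause becomes empty — 0.
  p2=F, p3=F: p4 free; 3 ways for (p1,p5,p6) × 2^1 = 6.
Total: 0 + 4 + 0 + 6 = 10.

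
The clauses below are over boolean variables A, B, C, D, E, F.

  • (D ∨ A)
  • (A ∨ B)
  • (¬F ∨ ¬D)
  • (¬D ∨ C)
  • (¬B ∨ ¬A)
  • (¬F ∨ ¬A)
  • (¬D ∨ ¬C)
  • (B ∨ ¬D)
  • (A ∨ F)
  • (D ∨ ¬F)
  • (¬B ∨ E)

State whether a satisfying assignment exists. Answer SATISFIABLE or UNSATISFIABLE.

Try A = True.
  then B is forced to False.
  then F is forced to False.
  then D is forced to False.
C, E are now unconstrained; take C = False, E = False.
So A=1, B=0, C=0, D=0, E=0, F=0 is a satisfying assignment.

SATISFIABLE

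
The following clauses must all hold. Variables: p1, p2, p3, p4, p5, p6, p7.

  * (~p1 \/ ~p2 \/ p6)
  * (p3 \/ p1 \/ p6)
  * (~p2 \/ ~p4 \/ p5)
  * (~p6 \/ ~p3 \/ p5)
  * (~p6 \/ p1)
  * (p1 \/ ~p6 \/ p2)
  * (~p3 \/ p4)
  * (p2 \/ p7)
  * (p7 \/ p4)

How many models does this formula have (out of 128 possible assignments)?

21

Split on p6, then p1.
  p6=1, p1=1: 11 of the 32 assignments to (p2,p3,p4,p5,p7) work.
  p6=1, p1=0: a clause becomes empty — 0.
  p6=0, p1=1: p5 free; 3 ways for (p2,p3,p4,p7) × 2^1 = 6.
  p6=0, p1=0: remaining (p2,p3,p4,p5,p7) ∈ {(0,1,1,0,1); (0,1,1,1,1); (1,1,1,1,0); (1,1,1,1,1)} — 4.
Total: 11 + 0 + 6 + 4 = 21.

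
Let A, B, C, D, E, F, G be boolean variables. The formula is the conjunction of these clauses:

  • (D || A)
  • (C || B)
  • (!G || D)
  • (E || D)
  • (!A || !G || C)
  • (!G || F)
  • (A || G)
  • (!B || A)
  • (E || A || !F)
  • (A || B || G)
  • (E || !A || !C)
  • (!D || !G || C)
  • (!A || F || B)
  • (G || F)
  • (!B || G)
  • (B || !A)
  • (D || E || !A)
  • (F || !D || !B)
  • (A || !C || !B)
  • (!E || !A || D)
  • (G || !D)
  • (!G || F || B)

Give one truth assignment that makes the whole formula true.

A = True, B = True, C = True, D = True, E = True, F = True, G = True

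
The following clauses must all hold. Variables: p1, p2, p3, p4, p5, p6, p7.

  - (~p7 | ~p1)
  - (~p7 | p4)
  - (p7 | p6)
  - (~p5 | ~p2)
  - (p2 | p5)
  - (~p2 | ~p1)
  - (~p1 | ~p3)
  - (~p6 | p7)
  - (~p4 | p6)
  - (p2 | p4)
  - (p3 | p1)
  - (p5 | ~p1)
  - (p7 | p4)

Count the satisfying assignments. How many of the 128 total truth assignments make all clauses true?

2

The models are:
  p1=0 p2=0 p3=1 p4=1 p5=1 p6=1 p7=1
  p1=0 p2=1 p3=1 p4=1 p5=0 p6=1 p7=1
That's 2 in total.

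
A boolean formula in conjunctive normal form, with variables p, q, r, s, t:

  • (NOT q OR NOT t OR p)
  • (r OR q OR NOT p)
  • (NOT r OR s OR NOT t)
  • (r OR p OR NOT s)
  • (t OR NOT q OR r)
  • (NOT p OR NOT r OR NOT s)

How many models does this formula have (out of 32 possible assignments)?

Case analysis on r and p:
  r=T, p=T: remaining (q,s,t) ∈ {(F,F,F); (T,F,F)} — 2.
  r=T, p=F: 5 of the 8 assignments to (q,s,t) work.
  r=F, p=T: remaining (q,s,t) ∈ {(T,F,T); (T,T,T)} — 2.
  r=F, p=F: remaining (q,s,t) ∈ {(F,F,F); (F,F,T)} — 2.
Total: 2 + 5 + 2 + 2 = 11.

11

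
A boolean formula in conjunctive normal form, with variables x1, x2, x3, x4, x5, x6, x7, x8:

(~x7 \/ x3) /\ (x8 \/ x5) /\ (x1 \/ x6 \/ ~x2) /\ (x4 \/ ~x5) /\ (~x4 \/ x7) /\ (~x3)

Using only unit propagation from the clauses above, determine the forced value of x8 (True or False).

Unit clause (~x3) sets x3 = False.
(~x7 \/ x3) with x3 = False leaves only ~x7, so x7 = False.
(x7 \/ ~x4): since x7 = False, the clause reduces to (~x4). x4 = False.
In (~x5 \/ x4), x4 is now false; ~x5 must hold, so x5 = False.
(x8 \/ x5) with x5 = False leaves only x8, so x8 = True.

True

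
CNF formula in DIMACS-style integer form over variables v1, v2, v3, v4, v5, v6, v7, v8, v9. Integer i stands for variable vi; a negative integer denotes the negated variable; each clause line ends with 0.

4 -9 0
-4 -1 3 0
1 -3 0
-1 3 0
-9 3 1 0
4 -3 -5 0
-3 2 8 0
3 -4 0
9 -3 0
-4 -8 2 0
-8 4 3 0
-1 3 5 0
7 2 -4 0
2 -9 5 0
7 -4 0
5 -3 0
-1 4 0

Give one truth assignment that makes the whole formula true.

v1 = False, v2 = True, v3 = False, v4 = False, v5 = True, v6 = False, v7 = False, v8 = False, v9 = False

Pure literal: v2 appears only positively; assign v2 = True.
Branch on v1: take v1 = False.
  then v3 is forced to False.
  then v9 is forced to False.
  then v4 is forced to False.
  then v8 is forced to False.
v5, v6, v7 are now unconstrained; take v5 = True, v6 = False, v7 = False.
Every clause has at least one true literal under this assignment.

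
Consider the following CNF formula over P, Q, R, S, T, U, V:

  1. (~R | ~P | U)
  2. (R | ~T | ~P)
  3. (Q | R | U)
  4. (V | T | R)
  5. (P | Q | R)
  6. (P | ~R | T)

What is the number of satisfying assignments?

50

Case analysis on R and P:
  R=T, P=T: forces U=T; Q, S, T, V free → 2^4 = 16.
  R=T, P=F: forces T=T; Q, S, U, V free → 2^4 = 16.
  R=F, P=T: S free; 3 ways for (Q,T,U,V) × 2^1 = 6.
  R=F, P=F: S, U free; 3 ways for (Q,T,V) × 2^2 = 12.
Total: 16 + 16 + 6 + 12 = 50.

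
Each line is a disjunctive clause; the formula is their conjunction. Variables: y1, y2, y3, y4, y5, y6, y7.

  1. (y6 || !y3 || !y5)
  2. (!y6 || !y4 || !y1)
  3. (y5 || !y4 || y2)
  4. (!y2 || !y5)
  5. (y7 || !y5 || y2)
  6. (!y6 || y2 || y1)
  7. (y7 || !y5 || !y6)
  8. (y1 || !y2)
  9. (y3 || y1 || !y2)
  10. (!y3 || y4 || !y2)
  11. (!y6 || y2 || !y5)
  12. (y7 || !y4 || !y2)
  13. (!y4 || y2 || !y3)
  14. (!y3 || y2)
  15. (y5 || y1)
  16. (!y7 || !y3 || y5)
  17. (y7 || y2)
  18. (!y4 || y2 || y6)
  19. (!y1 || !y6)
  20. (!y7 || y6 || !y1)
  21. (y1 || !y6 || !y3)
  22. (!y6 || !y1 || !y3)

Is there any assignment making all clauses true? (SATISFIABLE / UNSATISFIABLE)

Branch on y1: take y1 = False.
  then y2 is forced to False.
  then y6 is forced to False.
  then y3 is forced to False.
  then y5 is forced to True.
  then y7 is forced to True.
  then y4 is forced to False.
Every clause has at least one true literal under this assignment.
So y1=0, y2=0, y3=0, y4=0, y5=1, y6=0, y7=1 is a satisfying assignment.

SATISFIABLE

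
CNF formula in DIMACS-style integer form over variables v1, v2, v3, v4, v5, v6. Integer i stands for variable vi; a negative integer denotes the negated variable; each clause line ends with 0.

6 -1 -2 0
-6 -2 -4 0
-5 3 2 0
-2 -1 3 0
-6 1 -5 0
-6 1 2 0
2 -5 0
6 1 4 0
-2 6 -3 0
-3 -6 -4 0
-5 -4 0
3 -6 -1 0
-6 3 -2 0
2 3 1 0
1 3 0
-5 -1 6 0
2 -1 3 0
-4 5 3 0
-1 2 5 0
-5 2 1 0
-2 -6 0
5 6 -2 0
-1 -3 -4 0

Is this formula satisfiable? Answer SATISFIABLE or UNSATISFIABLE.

Branch on v1: take v1 = False.
  then v3 is forced to True.
Try v2 = False.
  then v6 is forced to False.
  then v5 is forced to False.
  then v4 is forced to True.
Every clause has at least one true literal under this assignment.
So v1 = F, v2 = F, v3 = T, v4 = T, v5 = F, v6 = F is a satisfying assignment.

SATISFIABLE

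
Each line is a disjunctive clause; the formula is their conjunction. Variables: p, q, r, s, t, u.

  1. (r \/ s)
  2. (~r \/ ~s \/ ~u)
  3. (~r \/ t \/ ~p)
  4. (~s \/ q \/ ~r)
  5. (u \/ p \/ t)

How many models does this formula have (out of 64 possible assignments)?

Split on r, then s.
  r=T, s=T: remaining (p,q,t,u) ∈ {(F,T,T,F); (T,T,T,F)} — 2.
  r=T, s=F: q free; 5 ways for (p,t,u) × 2^1 = 10.
  r=F, s=T: q free; 7 ways for (p,t,u) × 2^1 = 14.
  r=F, s=F: a clause becomes empty — 0.
Total: 2 + 10 + 14 + 0 = 26.

26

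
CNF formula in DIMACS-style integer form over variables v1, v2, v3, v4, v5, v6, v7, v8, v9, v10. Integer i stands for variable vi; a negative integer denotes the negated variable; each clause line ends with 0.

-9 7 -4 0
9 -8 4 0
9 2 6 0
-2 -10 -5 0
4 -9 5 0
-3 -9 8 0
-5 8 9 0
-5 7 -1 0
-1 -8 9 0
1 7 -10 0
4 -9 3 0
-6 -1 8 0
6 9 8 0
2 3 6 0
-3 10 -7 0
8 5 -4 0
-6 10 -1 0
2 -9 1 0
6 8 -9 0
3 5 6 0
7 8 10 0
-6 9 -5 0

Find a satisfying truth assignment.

v1=False, v2=False, v3=False, v4=False, v5=False, v6=True, v7=True, v8=False, v9=False, v10=False

Check each clause:
  1. (v7 OR NOT v4 OR NOT v9) — NOT v9 is true.
  2. (NOT v8 OR v4 OR v9) — NOT v8 is true.
  3. (v2 OR v6 OR v9) — v6 is true.
  4. (NOT v5 OR NOT v2 OR NOT v10) — NOT v5 is true.
  5. (NOT v9 OR v4 OR v5) — NOT v9 is true.
  6. (NOT v3 OR v8 OR NOT v9) — NOT v3 is true.
  7. (v8 OR v9 OR NOT v5) — NOT v5 is true.
  8. (NOT v5 OR v7 OR NOT v1) — NOT v5 is true.
  9. (NOT v8 OR NOT v1 OR v9) — NOT v8 is true.
  10. (v7 OR v1 OR NOT v10) — NOT v10 is true.
  11. (v3 OR NOT v9 OR v4) — NOT v9 is true.
  12. (v8 OR NOT v6 OR NOT v1) — NOT v1 is true.
  13. (v8 OR v9 OR v6) — v6 is true.
  14. (v3 OR v2 OR v6) — v6 is true.
  15. (NOT v7 OR NOT v3 OR v10) — NOT v3 is true.
  16. (NOT v4 OR v8 OR v5) — NOT v4 is true.
  17. (NOT v6 OR NOT v1 OR v10) — NOT v1 is true.
  18. (NOT v9 OR v1 OR v2) — NOT v9 is true.
  19. (v6 OR v8 OR NOT v9) — v6 is true.
  20. (v5 OR v6 OR v3) — v6 is true.
  21. (v10 OR v8 OR v7) — v7 is true.
  22. (NOT v6 OR v9 OR NOT v5) — NOT v5 is true.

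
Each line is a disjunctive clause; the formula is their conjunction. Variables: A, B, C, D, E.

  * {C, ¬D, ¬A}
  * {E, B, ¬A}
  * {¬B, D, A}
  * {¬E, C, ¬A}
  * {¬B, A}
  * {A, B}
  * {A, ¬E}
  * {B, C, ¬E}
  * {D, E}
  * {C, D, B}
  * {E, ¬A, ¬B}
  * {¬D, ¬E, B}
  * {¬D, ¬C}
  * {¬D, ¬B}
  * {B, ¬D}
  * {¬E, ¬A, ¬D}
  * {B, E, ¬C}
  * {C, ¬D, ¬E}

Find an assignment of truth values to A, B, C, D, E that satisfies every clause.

A=T  B=T  C=T  D=F  E=T

Set A = True and propagate.
Set B = True and propagate.
  then E is forced to True.
  then C is forced to True.
  then D is forced to False.
Check each clause:
  1. {C, ¬D, ¬A} — C is true.
  2. {B, E, ¬A} — B is true.
  3. {D, ¬B, A} — A is true.
  4. {¬E, C, ¬A} — C is true.
  5. {A, ¬B} — A is true.
  6. {A, B} — A is true.
  7. {¬E, A} — A is true.
  8. {C, B, ¬E} — C is true.
  9. {D, E} — E is true.
  10. {D, C, B} — B is true.
  11. {¬A, ¬B, E} — E is true.
  12. {B, ¬E, ¬D} — B is true.
  13. {¬D, ¬C} — ¬D is true.
  14. {¬D, ¬B} — ¬D is true.
  15. {¬D, B} — B is true.
  16. {¬D, ¬A, ¬E} — ¬D is true.
  17. {B, E, ¬C} — B is true.
  18. {¬D, C, ¬E} — C is true.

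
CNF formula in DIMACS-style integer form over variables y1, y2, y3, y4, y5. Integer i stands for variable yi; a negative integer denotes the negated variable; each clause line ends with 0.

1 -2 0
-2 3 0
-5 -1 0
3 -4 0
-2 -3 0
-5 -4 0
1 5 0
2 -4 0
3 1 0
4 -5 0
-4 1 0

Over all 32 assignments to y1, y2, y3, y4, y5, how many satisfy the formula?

2

Satisfying assignments:
  y1=T y2=F y3=F y4=F y5=F
  y1=T y2=F y3=T y4=F y5=F
Count: 2.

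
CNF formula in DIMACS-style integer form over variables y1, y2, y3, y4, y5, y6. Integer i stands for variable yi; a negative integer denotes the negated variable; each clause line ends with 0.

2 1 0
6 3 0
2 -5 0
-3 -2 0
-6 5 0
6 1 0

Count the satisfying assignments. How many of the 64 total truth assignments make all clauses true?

6

The models are:
  y1=F y2=T y3=F y4=F y5=T y6=T
  y1=F y2=T y3=F y4=T y5=T y6=T
  y1=T y2=F y3=T y4=F y5=F y6=F
  y1=T y2=F y3=T y4=T y5=F y6=F
  y1=T y2=T y3=F y4=F y5=T y6=T
  y1=T y2=T y3=F y4=T y5=T y6=T
That's 6 in total.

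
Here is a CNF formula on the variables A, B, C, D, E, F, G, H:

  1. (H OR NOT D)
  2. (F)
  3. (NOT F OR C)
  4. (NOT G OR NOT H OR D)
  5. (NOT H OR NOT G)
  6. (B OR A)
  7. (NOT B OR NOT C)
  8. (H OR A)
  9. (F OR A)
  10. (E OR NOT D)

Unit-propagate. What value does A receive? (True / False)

Unit clause (F) sets F = True.
In (NOT F OR C), NOT F is now false; C must hold, so C = True.
(NOT B OR NOT C) with C = True leaves only NOT B, so B = False.
From (A OR B) and B = False: A = True.

True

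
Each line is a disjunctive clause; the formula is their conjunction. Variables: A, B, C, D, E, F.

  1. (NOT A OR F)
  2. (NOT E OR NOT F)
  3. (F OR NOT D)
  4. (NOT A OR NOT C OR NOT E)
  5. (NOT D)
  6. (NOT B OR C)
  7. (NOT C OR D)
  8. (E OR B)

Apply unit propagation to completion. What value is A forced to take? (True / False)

False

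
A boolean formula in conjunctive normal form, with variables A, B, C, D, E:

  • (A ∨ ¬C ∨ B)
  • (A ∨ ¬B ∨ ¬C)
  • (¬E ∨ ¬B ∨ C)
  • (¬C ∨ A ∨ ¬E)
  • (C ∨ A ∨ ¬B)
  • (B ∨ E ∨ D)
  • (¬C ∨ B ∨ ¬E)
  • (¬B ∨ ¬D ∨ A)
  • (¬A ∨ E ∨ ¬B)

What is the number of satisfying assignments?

9

Split on B, then A.
  B=T, A=T: remaining (C,D,E) ∈ {(T,F,T); (T,T,T)} — 2.
  B=T, A=F: a clause becomes empty — 0.
  B=F, A=T: remaining (C,D,E) ∈ {(F,F,T); (F,T,F); (F,T,T); (T,T,F)} — 4.
  B=F, A=F: remaining (C,D,E) ∈ {(F,F,T); (F,T,F); (F,T,T)} — 3.
Total: 2 + 0 + 4 + 3 = 9.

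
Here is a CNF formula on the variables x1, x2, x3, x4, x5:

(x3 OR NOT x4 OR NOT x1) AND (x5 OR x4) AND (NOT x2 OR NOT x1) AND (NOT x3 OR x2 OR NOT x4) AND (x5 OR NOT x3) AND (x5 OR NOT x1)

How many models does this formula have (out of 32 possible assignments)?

11

Case analysis on x1 and x3:
  x1=1, x3=1: remaining (x2,x4,x5) ∈ {(0,0,1)} — 1.
  x1=1, x3=0: remaining (x2,x4,x5) ∈ {(0,0,1)} — 1.
  x1=0, x3=1: remaining (x2,x4,x5) ∈ {(0,0,1); (1,0,1); (1,1,1)} — 3.
  x1=0, x3=0: x2 free; 3 ways for (x4,x5) × 2^1 = 6.
Total: 1 + 1 + 3 + 6 = 11.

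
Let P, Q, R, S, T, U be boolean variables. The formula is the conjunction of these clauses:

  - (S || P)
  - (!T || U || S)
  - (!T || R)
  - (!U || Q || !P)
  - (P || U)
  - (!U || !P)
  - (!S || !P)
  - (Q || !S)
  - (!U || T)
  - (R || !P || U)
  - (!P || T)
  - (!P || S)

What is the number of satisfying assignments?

The models are:
  P=F Q=T R=T S=T T=T U=T
Count: 1.

1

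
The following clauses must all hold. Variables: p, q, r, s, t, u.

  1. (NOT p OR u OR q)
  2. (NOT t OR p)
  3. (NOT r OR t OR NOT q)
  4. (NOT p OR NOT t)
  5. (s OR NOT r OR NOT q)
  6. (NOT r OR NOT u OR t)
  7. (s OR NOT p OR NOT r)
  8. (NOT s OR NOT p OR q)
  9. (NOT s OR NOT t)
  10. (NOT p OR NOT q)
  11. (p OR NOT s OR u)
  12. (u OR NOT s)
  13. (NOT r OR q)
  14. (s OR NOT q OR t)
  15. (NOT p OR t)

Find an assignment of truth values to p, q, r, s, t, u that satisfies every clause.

p = 0, q = 1, r = 0, s = 1, t = 0, u = 1

Pure literal: r appears only negated; assign r = False.
Branch on p: take p = False.
  then t is forced to False.
For the remaining variables, q = True, s = True, u = True works.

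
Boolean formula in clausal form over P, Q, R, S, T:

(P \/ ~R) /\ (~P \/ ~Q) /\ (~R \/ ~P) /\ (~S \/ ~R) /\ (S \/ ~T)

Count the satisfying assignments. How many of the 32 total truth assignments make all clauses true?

Case analysis on P and R:
  P=T, R=T: a clause becomes empty — 0.
  P=T, R=F: remaining (Q,S,T) ∈ {(F,F,F); (F,T,F); (F,T,T)} — 3.
  P=F, R=T: a clause becomes empty — 0.
  P=F, R=F: Q free; 3 ways for (S,T) × 2^1 = 6.
Total: 0 + 3 + 0 + 6 = 9.

9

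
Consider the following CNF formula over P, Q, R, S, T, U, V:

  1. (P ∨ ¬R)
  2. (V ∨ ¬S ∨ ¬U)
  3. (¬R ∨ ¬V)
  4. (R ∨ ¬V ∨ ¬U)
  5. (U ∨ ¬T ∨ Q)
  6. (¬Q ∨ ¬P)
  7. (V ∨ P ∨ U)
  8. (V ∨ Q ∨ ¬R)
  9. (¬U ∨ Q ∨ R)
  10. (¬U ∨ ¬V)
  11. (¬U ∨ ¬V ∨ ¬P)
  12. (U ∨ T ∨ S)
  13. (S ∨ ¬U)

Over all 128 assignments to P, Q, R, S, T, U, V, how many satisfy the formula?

6

The models are:
  P=F Q=F R=F S=T T=F U=F V=T
  P=F Q=T R=F S=F T=T U=F V=T
  P=F Q=T R=F S=T T=F U=F V=T
  P=F Q=T R=F S=T T=T U=F V=T
  P=T Q=F R=F S=T T=F U=F V=F
  P=T Q=F R=F S=T T=F U=F V=T
Count: 6.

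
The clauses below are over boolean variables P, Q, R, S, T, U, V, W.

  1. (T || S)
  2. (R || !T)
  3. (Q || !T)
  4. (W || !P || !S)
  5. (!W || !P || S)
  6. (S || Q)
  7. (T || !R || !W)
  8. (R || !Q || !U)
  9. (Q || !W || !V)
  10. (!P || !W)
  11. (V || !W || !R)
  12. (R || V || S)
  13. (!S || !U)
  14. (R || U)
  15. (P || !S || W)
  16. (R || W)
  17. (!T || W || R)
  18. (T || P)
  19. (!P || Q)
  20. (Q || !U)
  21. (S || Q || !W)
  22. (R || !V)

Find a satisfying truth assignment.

Set P = False and propagate.
  then T is forced to True.
  then R is forced to True.
  then Q is forced to True.
Try S = False.
The remaining clauses are satisfied by U = True, V = False, W = False.

P=0, Q=1, R=1, S=0, T=1, U=1, V=0, W=0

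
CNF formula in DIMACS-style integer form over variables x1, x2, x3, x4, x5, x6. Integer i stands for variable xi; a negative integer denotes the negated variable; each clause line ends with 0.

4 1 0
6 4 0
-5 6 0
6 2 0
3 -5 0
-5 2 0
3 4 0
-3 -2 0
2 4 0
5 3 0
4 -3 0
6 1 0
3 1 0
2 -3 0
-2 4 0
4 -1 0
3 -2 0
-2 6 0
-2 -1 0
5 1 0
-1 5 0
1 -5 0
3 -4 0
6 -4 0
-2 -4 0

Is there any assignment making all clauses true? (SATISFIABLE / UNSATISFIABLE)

UNSATISFIABLE

x2 = True:
  propagation gives x3=False; an empty clause results — contradiction.
x2 = False:
  propagation gives x6=True, x5=False, x4=True, x3=True; an empty clause results — contradiction.
Every branch closes, so no satisfying assignment exists.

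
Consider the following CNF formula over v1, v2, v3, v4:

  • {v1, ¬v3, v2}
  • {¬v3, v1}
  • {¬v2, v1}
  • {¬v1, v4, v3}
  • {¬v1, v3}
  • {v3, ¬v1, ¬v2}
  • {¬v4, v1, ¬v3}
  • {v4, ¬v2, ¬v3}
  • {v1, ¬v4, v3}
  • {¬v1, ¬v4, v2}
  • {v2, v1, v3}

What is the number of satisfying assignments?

2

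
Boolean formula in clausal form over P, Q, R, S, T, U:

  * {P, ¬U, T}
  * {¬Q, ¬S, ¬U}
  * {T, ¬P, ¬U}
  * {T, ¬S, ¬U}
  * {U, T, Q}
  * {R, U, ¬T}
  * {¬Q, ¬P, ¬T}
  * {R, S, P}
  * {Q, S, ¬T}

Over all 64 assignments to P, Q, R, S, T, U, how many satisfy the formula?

Case analysis on T and U:
  T=1, U=1: 5 of the 16 assignments to (P,Q,R,S) work.
  T=1, U=0: remaining (P,Q,R,S) ∈ {(0,0,1,1); (0,1,1,0); (0,1,1,1); (1,0,1,1)} — 4.
  T=0, U=1: a clause becomes empty — 0.
  T=0, U=0: 7 of the 16 assignments to (P,Q,R,S) work.
Total: 5 + 4 + 0 + 7 = 16.

16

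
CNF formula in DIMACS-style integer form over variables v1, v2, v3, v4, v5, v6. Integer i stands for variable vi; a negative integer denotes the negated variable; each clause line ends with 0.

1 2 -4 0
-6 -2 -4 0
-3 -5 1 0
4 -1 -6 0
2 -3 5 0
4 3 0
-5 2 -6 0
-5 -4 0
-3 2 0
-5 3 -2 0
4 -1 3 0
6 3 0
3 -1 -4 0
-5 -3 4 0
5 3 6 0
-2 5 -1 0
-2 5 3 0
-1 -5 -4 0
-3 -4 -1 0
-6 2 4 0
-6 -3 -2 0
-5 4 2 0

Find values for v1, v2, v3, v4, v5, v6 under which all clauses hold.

v1 = False  v2 = True  v3 = True  v4 = True  v5 = False  v6 = False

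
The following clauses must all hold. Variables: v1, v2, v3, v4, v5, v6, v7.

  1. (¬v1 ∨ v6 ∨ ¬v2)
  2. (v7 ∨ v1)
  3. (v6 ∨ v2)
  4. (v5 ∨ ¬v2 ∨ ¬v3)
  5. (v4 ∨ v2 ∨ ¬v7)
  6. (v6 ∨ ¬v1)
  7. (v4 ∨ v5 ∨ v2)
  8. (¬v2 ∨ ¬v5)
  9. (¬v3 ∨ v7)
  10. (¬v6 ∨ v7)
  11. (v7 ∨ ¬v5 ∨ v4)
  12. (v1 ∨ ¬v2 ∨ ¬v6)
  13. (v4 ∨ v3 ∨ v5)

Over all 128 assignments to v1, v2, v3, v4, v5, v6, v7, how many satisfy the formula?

Case analysis on v2 and v5:
  v2=T, v5=T: a clause becomes empty — 0.
  v2=T, v5=F: remaining (v1,v3,v4,v6,v7) ∈ {(F,F,T,F,T); (T,F,T,T,T)} — 2.
  v2=F, v5=T: remaining (v1,v3,v4,v6,v7) ∈ {(F,F,T,T,T); (F,T,T,T,T); (T,F,T,T,T); (T,T,T,T,T)} — 4.
  v2=F, v5=F: remaining (v1,v3,v4,v6,v7) ∈ {(F,F,T,T,T); (F,T,T,T,T); (T,F,T,T,T); (T,T,T,T,T)} — 4.
Total: 0 + 2 + 4 + 4 = 10.

10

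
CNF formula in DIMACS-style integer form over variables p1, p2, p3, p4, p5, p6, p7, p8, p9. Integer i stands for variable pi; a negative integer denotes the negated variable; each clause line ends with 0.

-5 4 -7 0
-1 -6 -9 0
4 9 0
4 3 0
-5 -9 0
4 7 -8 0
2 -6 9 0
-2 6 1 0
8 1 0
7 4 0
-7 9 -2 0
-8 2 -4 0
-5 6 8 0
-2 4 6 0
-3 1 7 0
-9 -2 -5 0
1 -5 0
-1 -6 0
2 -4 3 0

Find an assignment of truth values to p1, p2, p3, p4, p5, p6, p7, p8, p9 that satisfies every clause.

p1=True, p2=True, p3=False, p4=True, p5=False, p6=False, p7=False, p8=False, p9=False

Check each clause:
  1. (~p5 | p4 | ~p7) — ~p7 is true.
  2. (~p6 | ~p9 | ~p1) — ~p6 is true.
  3. (p4 | p9) — p4 is true.
  4. (p3 | p4) — p4 is true.
  5. (~p9 | ~p5) — ~p5 is true.
  6. (p7 | p4 | ~p8) — ~p8 is true.
  7. (p9 | ~p6 | p2) — p2 is true.
  8. (p1 | ~p2 | p6) — p1 is true.
  9. (p8 | p1) — p1 is true.
  10. (p7 | p4) — p4 is true.
  11. (~p7 | ~p2 | p9) — ~p7 is true.
  12. (p2 | ~p8 | ~p4) — ~p8 is true.
  13. (p8 | p6 | ~p5) — ~p5 is true.
  14. (p6 | p4 | ~p2) — p4 is true.
  15. (p7 | p1 | ~p3) — p1 is true.
  16. (~p2 | ~p9 | ~p5) — ~p5 is true.
  17. (p1 | ~p5) — p1 is true.
  18. (~p1 | ~p6) — ~p6 is true.
  19. (p3 | ~p4 | p2) — p2 is true.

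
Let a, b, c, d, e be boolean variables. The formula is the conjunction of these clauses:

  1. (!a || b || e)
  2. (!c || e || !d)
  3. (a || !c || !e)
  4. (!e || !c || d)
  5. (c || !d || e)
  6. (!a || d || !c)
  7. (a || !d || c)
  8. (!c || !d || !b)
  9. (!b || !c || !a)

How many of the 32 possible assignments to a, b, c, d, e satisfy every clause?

12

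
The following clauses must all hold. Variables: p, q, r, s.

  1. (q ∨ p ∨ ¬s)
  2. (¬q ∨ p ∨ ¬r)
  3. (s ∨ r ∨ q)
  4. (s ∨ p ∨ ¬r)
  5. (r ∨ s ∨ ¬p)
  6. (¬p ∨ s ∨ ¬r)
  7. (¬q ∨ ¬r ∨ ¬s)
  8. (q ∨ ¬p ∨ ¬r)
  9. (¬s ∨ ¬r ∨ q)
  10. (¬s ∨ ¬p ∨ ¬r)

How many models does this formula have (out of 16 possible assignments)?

4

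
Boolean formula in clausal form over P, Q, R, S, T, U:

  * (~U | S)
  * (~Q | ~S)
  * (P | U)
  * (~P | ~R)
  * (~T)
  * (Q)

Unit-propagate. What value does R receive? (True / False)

False

(~T) is a unit clause: T = False.
(Q) is a unit clause: Q = True.
From (~S | ~Q) and Q = True: S = False.
From (S | ~U) and S = False: U = False.
(P | U) with U = False leaves only P, so P = True.
From (~R | ~P) and P = True: R = False.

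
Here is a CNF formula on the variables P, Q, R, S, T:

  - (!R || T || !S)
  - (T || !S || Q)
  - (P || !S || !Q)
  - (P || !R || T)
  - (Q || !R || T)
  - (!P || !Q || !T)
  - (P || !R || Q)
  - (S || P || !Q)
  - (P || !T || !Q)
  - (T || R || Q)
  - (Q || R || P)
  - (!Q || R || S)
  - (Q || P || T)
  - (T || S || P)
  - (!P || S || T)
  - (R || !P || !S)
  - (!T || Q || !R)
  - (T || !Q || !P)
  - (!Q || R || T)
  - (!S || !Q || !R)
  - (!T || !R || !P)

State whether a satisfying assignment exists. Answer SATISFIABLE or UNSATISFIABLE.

SATISFIABLE

Set P = True and propagate.
The remaining clauses are satisfied by Q = False, R = False, S = False, T = True.
So P=1  Q=0  R=0  S=0  T=1 is a satisfying assignment.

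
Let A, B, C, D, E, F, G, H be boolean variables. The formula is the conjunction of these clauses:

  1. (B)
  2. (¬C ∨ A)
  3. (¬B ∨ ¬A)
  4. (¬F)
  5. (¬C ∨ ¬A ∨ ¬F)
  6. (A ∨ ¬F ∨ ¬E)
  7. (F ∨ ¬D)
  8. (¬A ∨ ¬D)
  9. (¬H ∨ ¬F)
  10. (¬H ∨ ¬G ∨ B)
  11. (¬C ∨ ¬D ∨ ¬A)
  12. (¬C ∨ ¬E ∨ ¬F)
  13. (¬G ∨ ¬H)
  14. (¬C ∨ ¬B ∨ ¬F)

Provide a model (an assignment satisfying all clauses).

A = 0, B = 1, C = 0, D = 0, E = 0, F = 0, G = 1, H = 0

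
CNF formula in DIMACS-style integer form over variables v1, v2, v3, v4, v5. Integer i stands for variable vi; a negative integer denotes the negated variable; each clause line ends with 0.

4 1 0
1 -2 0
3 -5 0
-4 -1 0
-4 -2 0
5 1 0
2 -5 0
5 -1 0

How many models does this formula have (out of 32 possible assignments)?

1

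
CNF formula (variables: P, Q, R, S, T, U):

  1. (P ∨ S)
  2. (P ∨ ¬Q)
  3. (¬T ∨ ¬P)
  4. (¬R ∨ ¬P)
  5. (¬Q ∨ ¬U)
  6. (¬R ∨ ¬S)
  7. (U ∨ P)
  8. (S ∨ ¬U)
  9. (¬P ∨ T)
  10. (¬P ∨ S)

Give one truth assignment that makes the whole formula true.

P=False  Q=False  R=False  S=True  T=False  U=True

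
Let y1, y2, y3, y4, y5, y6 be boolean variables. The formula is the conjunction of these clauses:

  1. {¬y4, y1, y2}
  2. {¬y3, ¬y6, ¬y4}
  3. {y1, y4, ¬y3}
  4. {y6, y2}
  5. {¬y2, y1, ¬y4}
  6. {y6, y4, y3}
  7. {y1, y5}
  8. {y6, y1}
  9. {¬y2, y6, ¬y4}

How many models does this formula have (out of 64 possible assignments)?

Split on y4, then y1.
  y4=1, y1=1: remaining (y2,y3,y5,y6) ∈ {(0,0,0,1); (0,0,1,1); (1,0,0,1); (1,0,1,1)} — 4.
  y4=1, y1=0: a clause becomes empty — 0.
  y4=0, y1=1: y5 free; 5 ways for (y2,y3,y6) × 2^1 = 10.
  y4=0, y1=0: remaining (y2,y3,y5,y6) ∈ {(0,0,1,1); (1,0,1,1)} — 2.
Total: 4 + 0 + 10 + 2 = 16.

16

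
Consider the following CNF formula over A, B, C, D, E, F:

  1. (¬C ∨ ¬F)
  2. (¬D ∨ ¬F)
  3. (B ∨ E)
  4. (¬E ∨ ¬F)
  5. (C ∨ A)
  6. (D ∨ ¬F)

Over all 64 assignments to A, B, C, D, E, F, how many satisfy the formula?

18

Case analysis on F and C:
  F=1, C=1: a clause becomes empty — 0.
  F=1, C=0: a clause becomes empty — 0.
  F=0, C=1: A, D free; 3 ways for (B,E) × 2^2 = 12.
  F=0, C=0: D free; 3 ways for (A,B,E) × 2^1 = 6.
Total: 0 + 0 + 12 + 6 = 18.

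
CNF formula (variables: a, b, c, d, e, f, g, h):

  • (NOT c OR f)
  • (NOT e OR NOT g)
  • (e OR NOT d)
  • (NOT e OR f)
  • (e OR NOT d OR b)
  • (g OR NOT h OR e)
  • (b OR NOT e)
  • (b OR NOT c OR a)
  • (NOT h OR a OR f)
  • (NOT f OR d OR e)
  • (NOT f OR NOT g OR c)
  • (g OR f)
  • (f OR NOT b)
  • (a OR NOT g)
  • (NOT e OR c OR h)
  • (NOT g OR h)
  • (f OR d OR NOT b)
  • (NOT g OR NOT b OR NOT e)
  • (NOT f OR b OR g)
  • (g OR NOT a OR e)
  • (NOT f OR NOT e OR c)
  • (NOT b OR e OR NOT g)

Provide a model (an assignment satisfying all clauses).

Try a = True.
Branch on b: take b = True.
  then f is forced to True.
Try c = True.
The remaining clauses are satisfied by d = False, e = True, g = False, h = True.

a=True, b=True, c=True, d=False, e=True, f=True, g=False, h=True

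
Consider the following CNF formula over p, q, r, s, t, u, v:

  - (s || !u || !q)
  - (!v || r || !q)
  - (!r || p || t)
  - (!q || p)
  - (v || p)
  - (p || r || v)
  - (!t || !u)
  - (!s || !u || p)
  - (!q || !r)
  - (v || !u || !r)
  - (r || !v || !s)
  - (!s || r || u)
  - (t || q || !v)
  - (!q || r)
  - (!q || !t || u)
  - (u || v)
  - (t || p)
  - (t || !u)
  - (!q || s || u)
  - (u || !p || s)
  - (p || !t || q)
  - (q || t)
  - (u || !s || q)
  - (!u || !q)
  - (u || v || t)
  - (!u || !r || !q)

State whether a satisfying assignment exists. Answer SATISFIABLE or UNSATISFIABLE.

UNSATISFIABLE

u = True:
  propagation gives t=False; an empty clause results — contradiction.
u = False:
  q = True:
    propagation gives r=True; an empty clause results — contradiction.
  q = False:
    propagation gives t=True, p=True, s=True; an empty clause results — contradiction.
Every branch closes, so no satisfying assignment exists.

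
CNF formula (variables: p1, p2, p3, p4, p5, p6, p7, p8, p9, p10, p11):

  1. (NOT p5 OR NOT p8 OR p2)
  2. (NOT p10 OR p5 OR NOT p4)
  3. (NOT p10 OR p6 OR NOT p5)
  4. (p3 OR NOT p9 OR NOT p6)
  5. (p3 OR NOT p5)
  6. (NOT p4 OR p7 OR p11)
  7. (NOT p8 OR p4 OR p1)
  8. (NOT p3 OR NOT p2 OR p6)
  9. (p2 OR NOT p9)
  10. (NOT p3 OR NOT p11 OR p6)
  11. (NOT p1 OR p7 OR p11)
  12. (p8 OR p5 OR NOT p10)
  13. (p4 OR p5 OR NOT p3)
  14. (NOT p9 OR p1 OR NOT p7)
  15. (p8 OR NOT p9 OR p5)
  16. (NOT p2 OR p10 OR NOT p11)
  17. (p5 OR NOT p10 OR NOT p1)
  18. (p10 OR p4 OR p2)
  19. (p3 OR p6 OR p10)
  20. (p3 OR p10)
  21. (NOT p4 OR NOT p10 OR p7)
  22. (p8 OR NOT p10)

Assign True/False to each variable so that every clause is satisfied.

p9 occurs only negated in the remaining clauses — set p9 = False.
Try p1 = True.
The remaining clauses are satisfied by p2 = False, p3 = True, p4 = True, p5 = True, p6 = True, p7 = True, p8 = False, p10 = False, p11 = False.
Every clause has at least one true literal under this assignment.

p1=True  p2=False  p3=True  p4=True  p5=True  p6=True  p7=True  p8=False  p9=False  p10=False  p11=False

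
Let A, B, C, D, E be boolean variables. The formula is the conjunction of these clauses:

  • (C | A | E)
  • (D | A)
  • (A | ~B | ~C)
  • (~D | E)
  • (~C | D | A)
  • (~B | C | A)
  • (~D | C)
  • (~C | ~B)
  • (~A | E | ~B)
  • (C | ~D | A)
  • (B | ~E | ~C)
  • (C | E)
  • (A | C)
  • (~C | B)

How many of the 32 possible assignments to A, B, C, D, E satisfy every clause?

2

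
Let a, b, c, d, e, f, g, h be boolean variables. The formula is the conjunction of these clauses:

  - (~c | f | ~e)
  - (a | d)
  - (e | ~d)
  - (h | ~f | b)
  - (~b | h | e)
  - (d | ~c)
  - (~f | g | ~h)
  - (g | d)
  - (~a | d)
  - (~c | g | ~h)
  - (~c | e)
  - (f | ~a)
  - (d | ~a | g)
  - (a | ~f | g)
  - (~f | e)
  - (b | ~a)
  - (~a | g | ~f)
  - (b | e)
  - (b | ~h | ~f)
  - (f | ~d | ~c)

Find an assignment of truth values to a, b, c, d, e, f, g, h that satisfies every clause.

c occurs only negated in the remaining clauses — set c = False.
g occurs only positively in the remaining clauses — set g = True.
Try a = False.
  then d is forced to True.
  then e is forced to True.
Branch on b: take b = True.
f, h are now unconstrained; take f = False, h = False.

a=F, b=T, c=F, d=T, e=T, f=F, g=T, h=F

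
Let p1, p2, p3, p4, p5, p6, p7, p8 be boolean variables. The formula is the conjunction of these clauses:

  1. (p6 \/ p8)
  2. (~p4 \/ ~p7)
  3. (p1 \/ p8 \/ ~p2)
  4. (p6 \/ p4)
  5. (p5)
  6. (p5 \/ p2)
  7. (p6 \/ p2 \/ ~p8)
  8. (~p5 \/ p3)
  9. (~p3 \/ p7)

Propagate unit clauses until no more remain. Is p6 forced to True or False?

True

Unit clause (p5) sets p5 = True.
From (p3 \/ ~p5) and p5 = True: p3 = True.
(~p3 \/ p7): since p3 = True, the clause reduces to (p7). p7 = True.
In (~p4 \/ ~p7), ~p7 is now false; ~p4 must hold, so p4 = False.
(p4 \/ p6) with p4 = False leaves only p6, so p6 = True.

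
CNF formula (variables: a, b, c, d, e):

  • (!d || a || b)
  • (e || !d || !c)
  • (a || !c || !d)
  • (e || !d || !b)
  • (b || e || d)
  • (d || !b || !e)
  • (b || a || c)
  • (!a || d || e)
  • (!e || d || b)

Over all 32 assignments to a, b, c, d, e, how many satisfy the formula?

8

The models are:
  a=F b=T c=F d=F e=F
  a=F b=T c=F d=T e=T
  a=F b=T c=T d=F e=F
  a=T b=F c=F d=T e=F
  a=T b=F c=F d=T e=T
  a=T b=F c=T d=T e=T
  a=T b=T c=F d=T e=T
  a=T b=T c=T d=T e=T
Count: 8.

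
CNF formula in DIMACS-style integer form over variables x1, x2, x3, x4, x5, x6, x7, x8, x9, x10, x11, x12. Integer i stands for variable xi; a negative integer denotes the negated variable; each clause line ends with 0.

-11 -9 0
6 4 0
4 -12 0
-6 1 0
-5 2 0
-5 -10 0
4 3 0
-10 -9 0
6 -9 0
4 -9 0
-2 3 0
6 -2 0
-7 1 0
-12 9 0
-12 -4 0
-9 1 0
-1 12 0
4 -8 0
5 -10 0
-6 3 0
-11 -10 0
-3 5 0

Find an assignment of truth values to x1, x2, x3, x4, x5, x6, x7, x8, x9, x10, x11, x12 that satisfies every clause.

x1=F, x2=F, x3=F, x4=T, x5=F, x6=F, x7=F, x8=F, x9=F, x10=F, x11=T, x12=F

Check each clause:
  1. (~x9 | ~x11) — ~x9 is true.
  2. (x4 | x6) — x4 is true.
  3. (~x12 | x4) — x4 is true.
  4. (~x6 | x1) — ~x6 is true.
  5. (x2 | ~x5) — ~x5 is true.
  6. (~x5 | ~x10) — ~x5 is true.
  7. (x3 | x4) — x4 is true.
  8. (~x10 | ~x9) — ~x10 is true.
  9. (~x9 | x6) — ~x9 is true.
  10. (~x9 | x4) — x4 is true.
  11. (~x2 | x3) — ~x2 is true.
  12. (~x2 | x6) — ~x2 is true.
  13. (x1 | ~x7) — ~x7 is true.
  14. (x9 | ~x12) — ~x12 is true.
  15. (~x12 | ~x4) — ~x12 is true.
  16. (~x9 | x1) — ~x9 is true.
  17. (~x1 | x12) — ~x1 is true.
  18. (~x8 | x4) — ~x8 is true.
  19. (x5 | ~x10) — ~x10 is true.
  20. (~x6 | x3) — ~x6 is true.
  21. (~x10 | ~x11) — ~x10 is true.
  22. (x5 | ~x3) — ~x3 is true.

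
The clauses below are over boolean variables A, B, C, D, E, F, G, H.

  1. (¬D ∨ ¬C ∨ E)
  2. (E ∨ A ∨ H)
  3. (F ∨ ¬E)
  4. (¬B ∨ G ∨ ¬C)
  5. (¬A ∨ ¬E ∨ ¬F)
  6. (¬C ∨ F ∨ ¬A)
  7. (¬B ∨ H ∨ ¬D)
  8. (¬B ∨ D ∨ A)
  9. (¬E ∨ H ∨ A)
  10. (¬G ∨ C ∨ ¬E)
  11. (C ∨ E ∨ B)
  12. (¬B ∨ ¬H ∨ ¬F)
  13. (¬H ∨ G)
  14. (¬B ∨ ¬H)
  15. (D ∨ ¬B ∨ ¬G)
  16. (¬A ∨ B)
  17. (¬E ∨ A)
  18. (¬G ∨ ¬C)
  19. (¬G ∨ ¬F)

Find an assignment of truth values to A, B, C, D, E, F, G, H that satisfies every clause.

A=True, B=True, C=False, D=False, E=False, F=True, G=False, H=False

Set A = True and propagate.
  then B is forced to True.
  then H is forced to False.
  then D is forced to False.
  then G is forced to False.
  then C is forced to False.
Set E = False and propagate.
F is now unconstrained; take F = True.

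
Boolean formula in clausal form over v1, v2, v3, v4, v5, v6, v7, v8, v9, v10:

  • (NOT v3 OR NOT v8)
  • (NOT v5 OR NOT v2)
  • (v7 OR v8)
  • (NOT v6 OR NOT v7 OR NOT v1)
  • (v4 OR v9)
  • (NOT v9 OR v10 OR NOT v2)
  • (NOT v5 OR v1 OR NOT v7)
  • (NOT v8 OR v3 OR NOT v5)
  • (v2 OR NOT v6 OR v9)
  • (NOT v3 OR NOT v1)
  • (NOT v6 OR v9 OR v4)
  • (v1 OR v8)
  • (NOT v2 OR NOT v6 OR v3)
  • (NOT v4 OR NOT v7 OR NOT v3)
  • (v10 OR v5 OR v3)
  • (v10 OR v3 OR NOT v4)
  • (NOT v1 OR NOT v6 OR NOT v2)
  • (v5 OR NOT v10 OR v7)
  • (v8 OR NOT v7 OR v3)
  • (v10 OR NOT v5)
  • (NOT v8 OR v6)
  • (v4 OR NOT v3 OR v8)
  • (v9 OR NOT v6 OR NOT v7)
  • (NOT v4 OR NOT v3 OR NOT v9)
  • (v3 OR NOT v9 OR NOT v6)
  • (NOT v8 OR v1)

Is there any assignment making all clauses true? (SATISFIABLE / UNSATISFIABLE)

UNSATISFIABLE

v3 = True:
  propagation gives v8=False, v7=True, v1=False; an empty clause results — contradiction.
v3 = False:
  v6 = True:
    propagation gives v2=False, v9=True; an empty clause results — contradiction.
  v6 = False:
    propagation gives v8=False, v7=True; an empty clause results — contradiction.
Every branch closes, so no satisfying assignment exists.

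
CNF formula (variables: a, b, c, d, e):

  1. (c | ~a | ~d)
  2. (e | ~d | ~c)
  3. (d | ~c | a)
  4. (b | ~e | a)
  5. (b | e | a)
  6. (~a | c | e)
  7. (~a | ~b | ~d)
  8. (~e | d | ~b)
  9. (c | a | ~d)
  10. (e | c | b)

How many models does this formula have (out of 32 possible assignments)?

7

The models are:
  a=0 b=1 c=0 d=0 e=0
  a=0 b=1 c=1 d=1 e=1
  a=1 b=0 c=0 d=0 e=1
  a=1 b=0 c=1 d=0 e=0
  a=1 b=0 c=1 d=0 e=1
  a=1 b=0 c=1 d=1 e=1
  a=1 b=1 c=1 d=0 e=0
Count: 7.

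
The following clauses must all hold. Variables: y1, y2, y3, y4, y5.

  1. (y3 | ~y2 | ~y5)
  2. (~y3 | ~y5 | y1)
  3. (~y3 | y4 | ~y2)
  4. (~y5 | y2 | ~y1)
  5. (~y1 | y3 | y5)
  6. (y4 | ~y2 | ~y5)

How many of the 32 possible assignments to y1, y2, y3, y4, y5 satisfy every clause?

Case analysis on y5 and y2:
  y5=T, y2=T: remaining (y1,y3,y4) ∈ {(T,T,T)} — 1.
  y5=T, y2=F: remaining (y1,y3,y4) ∈ {(F,F,F); (F,F,T)} — 2.
  y5=F, y2=T: remaining (y1,y3,y4) ∈ {(F,F,F); (F,F,T); (F,T,T); (T,T,T)} — 4.
  y5=F, y2=F: y4 free; 3 ways for (y1,y3) × 2^1 = 6.
Total: 1 + 2 + 4 + 6 = 13.

13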